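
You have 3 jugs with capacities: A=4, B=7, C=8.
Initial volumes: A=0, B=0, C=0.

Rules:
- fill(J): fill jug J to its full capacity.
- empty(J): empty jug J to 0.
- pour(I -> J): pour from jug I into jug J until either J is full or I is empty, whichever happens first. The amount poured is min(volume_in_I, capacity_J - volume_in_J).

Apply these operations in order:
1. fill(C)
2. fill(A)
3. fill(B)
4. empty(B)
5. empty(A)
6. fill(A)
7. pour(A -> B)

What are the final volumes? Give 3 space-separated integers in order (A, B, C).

Step 1: fill(C) -> (A=0 B=0 C=8)
Step 2: fill(A) -> (A=4 B=0 C=8)
Step 3: fill(B) -> (A=4 B=7 C=8)
Step 4: empty(B) -> (A=4 B=0 C=8)
Step 5: empty(A) -> (A=0 B=0 C=8)
Step 6: fill(A) -> (A=4 B=0 C=8)
Step 7: pour(A -> B) -> (A=0 B=4 C=8)

Answer: 0 4 8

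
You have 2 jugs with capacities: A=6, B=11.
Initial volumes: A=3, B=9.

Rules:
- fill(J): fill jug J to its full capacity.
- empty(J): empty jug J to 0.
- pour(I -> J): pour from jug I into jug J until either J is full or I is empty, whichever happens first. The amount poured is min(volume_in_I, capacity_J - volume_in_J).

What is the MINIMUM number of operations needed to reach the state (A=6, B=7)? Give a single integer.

Answer: 6

Derivation:
BFS from (A=3, B=9). One shortest path:
  1. pour(A -> B) -> (A=1 B=11)
  2. empty(B) -> (A=1 B=0)
  3. pour(A -> B) -> (A=0 B=1)
  4. fill(A) -> (A=6 B=1)
  5. pour(A -> B) -> (A=0 B=7)
  6. fill(A) -> (A=6 B=7)
Reached target in 6 moves.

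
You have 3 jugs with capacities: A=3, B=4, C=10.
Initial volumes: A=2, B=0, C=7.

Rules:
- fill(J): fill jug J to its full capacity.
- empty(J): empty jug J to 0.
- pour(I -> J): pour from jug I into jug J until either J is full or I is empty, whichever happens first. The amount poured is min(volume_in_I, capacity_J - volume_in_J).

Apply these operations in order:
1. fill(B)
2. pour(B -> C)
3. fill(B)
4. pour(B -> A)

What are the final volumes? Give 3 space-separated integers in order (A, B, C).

Answer: 3 3 10

Derivation:
Step 1: fill(B) -> (A=2 B=4 C=7)
Step 2: pour(B -> C) -> (A=2 B=1 C=10)
Step 3: fill(B) -> (A=2 B=4 C=10)
Step 4: pour(B -> A) -> (A=3 B=3 C=10)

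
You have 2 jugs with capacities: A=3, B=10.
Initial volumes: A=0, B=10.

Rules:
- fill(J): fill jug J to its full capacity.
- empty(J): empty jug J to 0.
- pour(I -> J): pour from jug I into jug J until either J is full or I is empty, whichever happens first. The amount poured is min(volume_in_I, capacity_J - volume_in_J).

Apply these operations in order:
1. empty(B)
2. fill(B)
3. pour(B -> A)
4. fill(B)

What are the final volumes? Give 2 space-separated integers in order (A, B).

Answer: 3 10

Derivation:
Step 1: empty(B) -> (A=0 B=0)
Step 2: fill(B) -> (A=0 B=10)
Step 3: pour(B -> A) -> (A=3 B=7)
Step 4: fill(B) -> (A=3 B=10)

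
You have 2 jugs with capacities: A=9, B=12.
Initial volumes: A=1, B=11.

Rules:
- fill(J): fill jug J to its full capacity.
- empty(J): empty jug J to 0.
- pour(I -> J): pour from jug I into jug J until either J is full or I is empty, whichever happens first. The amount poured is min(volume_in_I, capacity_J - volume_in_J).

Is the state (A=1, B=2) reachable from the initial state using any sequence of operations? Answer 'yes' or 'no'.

Answer: no

Derivation:
BFS explored all 43 reachable states.
Reachable set includes: (0,0), (0,1), (0,2), (0,3), (0,4), (0,5), (0,6), (0,7), (0,8), (0,9), (0,10), (0,11) ...
Target (A=1, B=2) not in reachable set → no.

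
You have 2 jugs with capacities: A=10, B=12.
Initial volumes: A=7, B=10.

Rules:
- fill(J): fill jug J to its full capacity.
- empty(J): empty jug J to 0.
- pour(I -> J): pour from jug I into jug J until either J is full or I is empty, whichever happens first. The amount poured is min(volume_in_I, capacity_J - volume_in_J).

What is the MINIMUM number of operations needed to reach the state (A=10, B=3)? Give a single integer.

Answer: 8

Derivation:
BFS from (A=7, B=10). One shortest path:
  1. pour(A -> B) -> (A=5 B=12)
  2. empty(B) -> (A=5 B=0)
  3. pour(A -> B) -> (A=0 B=5)
  4. fill(A) -> (A=10 B=5)
  5. pour(A -> B) -> (A=3 B=12)
  6. empty(B) -> (A=3 B=0)
  7. pour(A -> B) -> (A=0 B=3)
  8. fill(A) -> (A=10 B=3)
Reached target in 8 moves.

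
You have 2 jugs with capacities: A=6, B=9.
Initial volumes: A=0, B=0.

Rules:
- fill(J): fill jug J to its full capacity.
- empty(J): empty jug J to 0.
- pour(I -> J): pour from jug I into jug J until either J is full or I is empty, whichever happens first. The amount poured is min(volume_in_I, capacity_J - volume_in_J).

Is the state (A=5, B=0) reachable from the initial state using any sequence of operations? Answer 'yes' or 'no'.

BFS explored all 10 reachable states.
Reachable set includes: (0,0), (0,3), (0,6), (0,9), (3,0), (3,9), (6,0), (6,3), (6,6), (6,9)
Target (A=5, B=0) not in reachable set → no.

Answer: no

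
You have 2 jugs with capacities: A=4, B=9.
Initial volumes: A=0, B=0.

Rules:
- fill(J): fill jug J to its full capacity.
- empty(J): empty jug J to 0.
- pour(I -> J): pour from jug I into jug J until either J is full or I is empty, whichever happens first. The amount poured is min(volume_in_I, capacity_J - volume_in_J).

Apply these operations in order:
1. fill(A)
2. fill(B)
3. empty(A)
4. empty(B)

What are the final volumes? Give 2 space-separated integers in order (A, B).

Step 1: fill(A) -> (A=4 B=0)
Step 2: fill(B) -> (A=4 B=9)
Step 3: empty(A) -> (A=0 B=9)
Step 4: empty(B) -> (A=0 B=0)

Answer: 0 0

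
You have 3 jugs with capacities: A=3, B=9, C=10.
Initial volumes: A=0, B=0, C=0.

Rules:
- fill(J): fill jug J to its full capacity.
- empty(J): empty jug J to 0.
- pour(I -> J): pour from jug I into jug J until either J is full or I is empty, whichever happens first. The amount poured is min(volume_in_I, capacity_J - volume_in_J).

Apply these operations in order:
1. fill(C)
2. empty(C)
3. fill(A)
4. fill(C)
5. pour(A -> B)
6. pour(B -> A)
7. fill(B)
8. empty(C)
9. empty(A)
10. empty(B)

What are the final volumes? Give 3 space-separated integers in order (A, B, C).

Answer: 0 0 0

Derivation:
Step 1: fill(C) -> (A=0 B=0 C=10)
Step 2: empty(C) -> (A=0 B=0 C=0)
Step 3: fill(A) -> (A=3 B=0 C=0)
Step 4: fill(C) -> (A=3 B=0 C=10)
Step 5: pour(A -> B) -> (A=0 B=3 C=10)
Step 6: pour(B -> A) -> (A=3 B=0 C=10)
Step 7: fill(B) -> (A=3 B=9 C=10)
Step 8: empty(C) -> (A=3 B=9 C=0)
Step 9: empty(A) -> (A=0 B=9 C=0)
Step 10: empty(B) -> (A=0 B=0 C=0)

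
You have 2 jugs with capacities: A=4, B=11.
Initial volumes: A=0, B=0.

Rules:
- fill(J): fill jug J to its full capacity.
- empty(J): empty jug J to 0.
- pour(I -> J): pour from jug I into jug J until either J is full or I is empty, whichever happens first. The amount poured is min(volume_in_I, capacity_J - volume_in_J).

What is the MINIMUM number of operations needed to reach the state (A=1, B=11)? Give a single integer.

Answer: 6

Derivation:
BFS from (A=0, B=0). One shortest path:
  1. fill(A) -> (A=4 B=0)
  2. pour(A -> B) -> (A=0 B=4)
  3. fill(A) -> (A=4 B=4)
  4. pour(A -> B) -> (A=0 B=8)
  5. fill(A) -> (A=4 B=8)
  6. pour(A -> B) -> (A=1 B=11)
Reached target in 6 moves.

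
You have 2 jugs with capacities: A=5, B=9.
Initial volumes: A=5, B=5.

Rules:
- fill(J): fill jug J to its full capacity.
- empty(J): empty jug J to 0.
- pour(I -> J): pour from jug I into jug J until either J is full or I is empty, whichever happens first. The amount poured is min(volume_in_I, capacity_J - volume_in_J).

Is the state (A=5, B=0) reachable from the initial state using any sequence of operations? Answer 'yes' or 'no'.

Answer: yes

Derivation:
BFS from (A=5, B=5):
  1. empty(B) -> (A=5 B=0)
Target reached → yes.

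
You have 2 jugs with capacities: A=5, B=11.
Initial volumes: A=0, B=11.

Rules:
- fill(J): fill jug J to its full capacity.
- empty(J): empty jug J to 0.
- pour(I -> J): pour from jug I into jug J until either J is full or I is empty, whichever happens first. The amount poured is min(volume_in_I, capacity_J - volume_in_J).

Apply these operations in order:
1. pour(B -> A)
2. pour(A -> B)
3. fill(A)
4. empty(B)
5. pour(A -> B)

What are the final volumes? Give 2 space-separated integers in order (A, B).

Step 1: pour(B -> A) -> (A=5 B=6)
Step 2: pour(A -> B) -> (A=0 B=11)
Step 3: fill(A) -> (A=5 B=11)
Step 4: empty(B) -> (A=5 B=0)
Step 5: pour(A -> B) -> (A=0 B=5)

Answer: 0 5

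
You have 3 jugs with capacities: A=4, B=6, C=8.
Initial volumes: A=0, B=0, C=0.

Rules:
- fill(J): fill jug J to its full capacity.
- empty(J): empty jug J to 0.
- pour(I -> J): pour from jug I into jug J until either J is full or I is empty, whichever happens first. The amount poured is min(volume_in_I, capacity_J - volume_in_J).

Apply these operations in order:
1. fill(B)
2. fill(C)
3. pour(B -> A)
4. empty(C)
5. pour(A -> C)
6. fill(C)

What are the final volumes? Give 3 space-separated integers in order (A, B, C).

Answer: 0 2 8

Derivation:
Step 1: fill(B) -> (A=0 B=6 C=0)
Step 2: fill(C) -> (A=0 B=6 C=8)
Step 3: pour(B -> A) -> (A=4 B=2 C=8)
Step 4: empty(C) -> (A=4 B=2 C=0)
Step 5: pour(A -> C) -> (A=0 B=2 C=4)
Step 6: fill(C) -> (A=0 B=2 C=8)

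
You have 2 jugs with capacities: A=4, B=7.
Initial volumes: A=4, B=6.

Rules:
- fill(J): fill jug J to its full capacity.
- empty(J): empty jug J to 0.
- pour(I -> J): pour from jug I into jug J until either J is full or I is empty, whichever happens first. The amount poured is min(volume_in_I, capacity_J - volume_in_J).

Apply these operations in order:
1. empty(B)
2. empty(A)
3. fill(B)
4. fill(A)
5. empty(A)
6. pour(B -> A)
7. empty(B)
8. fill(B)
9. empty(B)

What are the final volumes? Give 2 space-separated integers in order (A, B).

Answer: 4 0

Derivation:
Step 1: empty(B) -> (A=4 B=0)
Step 2: empty(A) -> (A=0 B=0)
Step 3: fill(B) -> (A=0 B=7)
Step 4: fill(A) -> (A=4 B=7)
Step 5: empty(A) -> (A=0 B=7)
Step 6: pour(B -> A) -> (A=4 B=3)
Step 7: empty(B) -> (A=4 B=0)
Step 8: fill(B) -> (A=4 B=7)
Step 9: empty(B) -> (A=4 B=0)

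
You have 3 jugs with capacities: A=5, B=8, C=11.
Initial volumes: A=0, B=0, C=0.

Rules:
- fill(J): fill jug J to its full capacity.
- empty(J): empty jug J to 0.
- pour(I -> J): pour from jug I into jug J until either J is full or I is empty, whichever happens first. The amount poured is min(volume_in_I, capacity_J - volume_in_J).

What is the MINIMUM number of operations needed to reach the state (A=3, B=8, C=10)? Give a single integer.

Answer: 7

Derivation:
BFS from (A=0, B=0, C=0). One shortest path:
  1. fill(A) -> (A=5 B=0 C=0)
  2. fill(B) -> (A=5 B=8 C=0)
  3. pour(A -> C) -> (A=0 B=8 C=5)
  4. pour(B -> A) -> (A=5 B=3 C=5)
  5. pour(A -> C) -> (A=0 B=3 C=10)
  6. pour(B -> A) -> (A=3 B=0 C=10)
  7. fill(B) -> (A=3 B=8 C=10)
Reached target in 7 moves.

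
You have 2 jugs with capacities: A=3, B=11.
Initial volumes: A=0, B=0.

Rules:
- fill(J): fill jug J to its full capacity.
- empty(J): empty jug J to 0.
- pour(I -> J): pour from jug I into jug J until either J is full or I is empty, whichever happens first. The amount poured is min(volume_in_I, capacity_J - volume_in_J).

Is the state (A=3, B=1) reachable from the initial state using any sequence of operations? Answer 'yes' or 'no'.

BFS from (A=0, B=0):
  1. fill(A) -> (A=3 B=0)
  2. pour(A -> B) -> (A=0 B=3)
  3. fill(A) -> (A=3 B=3)
  4. pour(A -> B) -> (A=0 B=6)
  5. fill(A) -> (A=3 B=6)
  6. pour(A -> B) -> (A=0 B=9)
  7. fill(A) -> (A=3 B=9)
  8. pour(A -> B) -> (A=1 B=11)
  9. empty(B) -> (A=1 B=0)
  10. pour(A -> B) -> (A=0 B=1)
  11. fill(A) -> (A=3 B=1)
Target reached → yes.

Answer: yes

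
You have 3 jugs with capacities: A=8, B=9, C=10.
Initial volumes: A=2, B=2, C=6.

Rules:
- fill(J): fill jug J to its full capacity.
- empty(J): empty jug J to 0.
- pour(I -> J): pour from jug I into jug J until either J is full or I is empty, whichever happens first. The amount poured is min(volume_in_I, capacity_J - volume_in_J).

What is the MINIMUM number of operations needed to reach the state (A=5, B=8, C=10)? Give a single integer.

Answer: 6

Derivation:
BFS from (A=2, B=2, C=6). One shortest path:
  1. fill(C) -> (A=2 B=2 C=10)
  2. pour(C -> B) -> (A=2 B=9 C=3)
  3. pour(C -> A) -> (A=5 B=9 C=0)
  4. pour(B -> C) -> (A=5 B=0 C=9)
  5. fill(B) -> (A=5 B=9 C=9)
  6. pour(B -> C) -> (A=5 B=8 C=10)
Reached target in 6 moves.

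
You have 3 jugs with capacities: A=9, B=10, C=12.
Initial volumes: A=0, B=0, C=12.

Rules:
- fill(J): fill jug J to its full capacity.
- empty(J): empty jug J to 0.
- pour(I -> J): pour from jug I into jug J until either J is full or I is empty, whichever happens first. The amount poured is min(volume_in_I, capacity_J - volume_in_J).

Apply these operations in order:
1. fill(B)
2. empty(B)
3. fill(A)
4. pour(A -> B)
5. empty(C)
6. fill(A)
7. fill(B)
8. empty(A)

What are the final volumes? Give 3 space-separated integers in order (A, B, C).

Step 1: fill(B) -> (A=0 B=10 C=12)
Step 2: empty(B) -> (A=0 B=0 C=12)
Step 3: fill(A) -> (A=9 B=0 C=12)
Step 4: pour(A -> B) -> (A=0 B=9 C=12)
Step 5: empty(C) -> (A=0 B=9 C=0)
Step 6: fill(A) -> (A=9 B=9 C=0)
Step 7: fill(B) -> (A=9 B=10 C=0)
Step 8: empty(A) -> (A=0 B=10 C=0)

Answer: 0 10 0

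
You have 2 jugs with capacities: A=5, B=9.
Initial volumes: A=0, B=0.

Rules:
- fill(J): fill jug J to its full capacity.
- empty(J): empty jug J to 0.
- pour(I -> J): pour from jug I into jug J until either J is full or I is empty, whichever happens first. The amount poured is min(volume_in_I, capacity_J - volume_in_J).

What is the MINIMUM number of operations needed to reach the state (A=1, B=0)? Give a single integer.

BFS from (A=0, B=0). One shortest path:
  1. fill(A) -> (A=5 B=0)
  2. pour(A -> B) -> (A=0 B=5)
  3. fill(A) -> (A=5 B=5)
  4. pour(A -> B) -> (A=1 B=9)
  5. empty(B) -> (A=1 B=0)
Reached target in 5 moves.

Answer: 5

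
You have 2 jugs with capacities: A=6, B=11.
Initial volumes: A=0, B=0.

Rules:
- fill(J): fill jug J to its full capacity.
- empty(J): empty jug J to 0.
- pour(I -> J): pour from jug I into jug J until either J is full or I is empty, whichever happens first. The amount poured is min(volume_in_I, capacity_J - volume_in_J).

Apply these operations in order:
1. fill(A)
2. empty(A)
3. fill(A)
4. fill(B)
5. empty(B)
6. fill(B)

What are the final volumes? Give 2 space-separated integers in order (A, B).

Step 1: fill(A) -> (A=6 B=0)
Step 2: empty(A) -> (A=0 B=0)
Step 3: fill(A) -> (A=6 B=0)
Step 4: fill(B) -> (A=6 B=11)
Step 5: empty(B) -> (A=6 B=0)
Step 6: fill(B) -> (A=6 B=11)

Answer: 6 11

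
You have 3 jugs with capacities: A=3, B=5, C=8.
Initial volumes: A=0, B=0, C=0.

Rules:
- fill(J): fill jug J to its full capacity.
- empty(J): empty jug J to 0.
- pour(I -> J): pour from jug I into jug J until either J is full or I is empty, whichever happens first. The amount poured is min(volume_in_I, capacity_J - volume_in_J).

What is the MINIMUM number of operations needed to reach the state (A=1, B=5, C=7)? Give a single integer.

Answer: 7

Derivation:
BFS from (A=0, B=0, C=0). One shortest path:
  1. fill(C) -> (A=0 B=0 C=8)
  2. pour(C -> A) -> (A=3 B=0 C=5)
  3. pour(A -> B) -> (A=0 B=3 C=5)
  4. pour(C -> A) -> (A=3 B=3 C=2)
  5. pour(A -> B) -> (A=1 B=5 C=2)
  6. pour(B -> C) -> (A=1 B=0 C=7)
  7. fill(B) -> (A=1 B=5 C=7)
Reached target in 7 moves.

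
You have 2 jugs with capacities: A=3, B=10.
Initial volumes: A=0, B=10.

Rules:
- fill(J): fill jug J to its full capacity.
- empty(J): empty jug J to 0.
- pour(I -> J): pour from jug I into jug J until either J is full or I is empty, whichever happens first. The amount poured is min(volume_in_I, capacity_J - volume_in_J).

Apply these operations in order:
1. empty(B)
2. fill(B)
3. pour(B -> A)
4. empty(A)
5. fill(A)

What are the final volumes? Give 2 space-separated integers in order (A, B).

Answer: 3 7

Derivation:
Step 1: empty(B) -> (A=0 B=0)
Step 2: fill(B) -> (A=0 B=10)
Step 3: pour(B -> A) -> (A=3 B=7)
Step 4: empty(A) -> (A=0 B=7)
Step 5: fill(A) -> (A=3 B=7)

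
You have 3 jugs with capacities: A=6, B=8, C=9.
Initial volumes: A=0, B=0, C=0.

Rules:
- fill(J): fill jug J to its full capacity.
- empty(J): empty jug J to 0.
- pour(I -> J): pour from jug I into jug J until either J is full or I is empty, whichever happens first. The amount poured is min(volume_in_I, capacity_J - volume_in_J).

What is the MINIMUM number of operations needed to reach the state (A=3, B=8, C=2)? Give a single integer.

Answer: 8

Derivation:
BFS from (A=0, B=0, C=0). One shortest path:
  1. fill(A) -> (A=6 B=0 C=0)
  2. fill(B) -> (A=6 B=8 C=0)
  3. pour(A -> C) -> (A=0 B=8 C=6)
  4. pour(B -> A) -> (A=6 B=2 C=6)
  5. pour(A -> C) -> (A=3 B=2 C=9)
  6. empty(C) -> (A=3 B=2 C=0)
  7. pour(B -> C) -> (A=3 B=0 C=2)
  8. fill(B) -> (A=3 B=8 C=2)
Reached target in 8 moves.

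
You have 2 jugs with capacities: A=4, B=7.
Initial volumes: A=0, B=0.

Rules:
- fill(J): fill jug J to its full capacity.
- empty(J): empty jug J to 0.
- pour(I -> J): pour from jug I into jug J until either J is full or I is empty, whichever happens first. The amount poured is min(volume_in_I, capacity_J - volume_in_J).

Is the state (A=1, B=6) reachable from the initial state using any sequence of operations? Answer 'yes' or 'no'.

BFS explored all 22 reachable states.
Reachable set includes: (0,0), (0,1), (0,2), (0,3), (0,4), (0,5), (0,6), (0,7), (1,0), (1,7), (2,0), (2,7) ...
Target (A=1, B=6) not in reachable set → no.

Answer: no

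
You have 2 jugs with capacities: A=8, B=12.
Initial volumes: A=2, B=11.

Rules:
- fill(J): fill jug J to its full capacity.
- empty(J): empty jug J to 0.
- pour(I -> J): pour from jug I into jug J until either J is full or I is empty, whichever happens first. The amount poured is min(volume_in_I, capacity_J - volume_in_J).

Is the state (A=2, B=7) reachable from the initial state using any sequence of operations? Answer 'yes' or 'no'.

Answer: no

Derivation:
BFS explored all 41 reachable states.
Reachable set includes: (0,0), (0,1), (0,2), (0,3), (0,4), (0,5), (0,6), (0,7), (0,8), (0,9), (0,10), (0,11) ...
Target (A=2, B=7) not in reachable set → no.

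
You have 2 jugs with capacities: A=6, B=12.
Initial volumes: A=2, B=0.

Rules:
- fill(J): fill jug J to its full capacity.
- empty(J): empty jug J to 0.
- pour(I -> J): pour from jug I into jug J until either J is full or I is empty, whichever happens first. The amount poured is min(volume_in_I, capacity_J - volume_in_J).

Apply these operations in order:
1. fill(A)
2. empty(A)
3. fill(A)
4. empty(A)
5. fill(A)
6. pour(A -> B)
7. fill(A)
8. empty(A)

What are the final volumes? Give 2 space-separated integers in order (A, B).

Step 1: fill(A) -> (A=6 B=0)
Step 2: empty(A) -> (A=0 B=0)
Step 3: fill(A) -> (A=6 B=0)
Step 4: empty(A) -> (A=0 B=0)
Step 5: fill(A) -> (A=6 B=0)
Step 6: pour(A -> B) -> (A=0 B=6)
Step 7: fill(A) -> (A=6 B=6)
Step 8: empty(A) -> (A=0 B=6)

Answer: 0 6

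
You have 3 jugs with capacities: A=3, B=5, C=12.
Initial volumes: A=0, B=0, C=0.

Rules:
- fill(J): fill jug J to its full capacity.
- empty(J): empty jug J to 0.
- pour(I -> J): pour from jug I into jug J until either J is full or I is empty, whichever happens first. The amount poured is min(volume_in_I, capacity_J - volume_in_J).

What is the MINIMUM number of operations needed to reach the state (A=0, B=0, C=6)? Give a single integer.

BFS from (A=0, B=0, C=0). One shortest path:
  1. fill(A) -> (A=3 B=0 C=0)
  2. pour(A -> C) -> (A=0 B=0 C=3)
  3. fill(A) -> (A=3 B=0 C=3)
  4. pour(A -> C) -> (A=0 B=0 C=6)
Reached target in 4 moves.

Answer: 4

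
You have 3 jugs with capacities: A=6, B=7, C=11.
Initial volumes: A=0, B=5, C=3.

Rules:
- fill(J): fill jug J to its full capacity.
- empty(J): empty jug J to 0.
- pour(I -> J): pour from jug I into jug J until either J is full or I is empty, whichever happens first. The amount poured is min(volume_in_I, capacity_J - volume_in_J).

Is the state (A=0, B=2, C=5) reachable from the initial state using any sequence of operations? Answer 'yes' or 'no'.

Answer: yes

Derivation:
BFS from (A=0, B=5, C=3):
  1. pour(C -> A) -> (A=3 B=5 C=0)
  2. fill(C) -> (A=3 B=5 C=11)
  3. pour(B -> A) -> (A=6 B=2 C=11)
  4. empty(A) -> (A=0 B=2 C=11)
  5. pour(C -> A) -> (A=6 B=2 C=5)
  6. empty(A) -> (A=0 B=2 C=5)
Target reached → yes.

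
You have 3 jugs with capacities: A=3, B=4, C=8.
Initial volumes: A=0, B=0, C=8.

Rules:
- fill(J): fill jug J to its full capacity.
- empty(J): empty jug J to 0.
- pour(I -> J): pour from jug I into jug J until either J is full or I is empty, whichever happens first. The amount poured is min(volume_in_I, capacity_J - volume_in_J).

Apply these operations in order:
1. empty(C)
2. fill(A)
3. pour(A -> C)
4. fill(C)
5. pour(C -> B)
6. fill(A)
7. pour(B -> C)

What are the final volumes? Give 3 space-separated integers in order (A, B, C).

Answer: 3 0 8

Derivation:
Step 1: empty(C) -> (A=0 B=0 C=0)
Step 2: fill(A) -> (A=3 B=0 C=0)
Step 3: pour(A -> C) -> (A=0 B=0 C=3)
Step 4: fill(C) -> (A=0 B=0 C=8)
Step 5: pour(C -> B) -> (A=0 B=4 C=4)
Step 6: fill(A) -> (A=3 B=4 C=4)
Step 7: pour(B -> C) -> (A=3 B=0 C=8)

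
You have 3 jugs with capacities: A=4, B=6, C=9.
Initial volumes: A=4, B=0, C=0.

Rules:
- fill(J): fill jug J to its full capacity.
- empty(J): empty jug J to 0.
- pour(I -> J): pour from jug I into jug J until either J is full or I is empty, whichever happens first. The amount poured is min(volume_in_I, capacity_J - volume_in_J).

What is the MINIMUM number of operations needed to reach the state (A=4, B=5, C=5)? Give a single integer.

Answer: 6

Derivation:
BFS from (A=4, B=0, C=0). One shortest path:
  1. fill(B) -> (A=4 B=6 C=0)
  2. pour(A -> C) -> (A=0 B=6 C=4)
  3. fill(A) -> (A=4 B=6 C=4)
  4. pour(A -> C) -> (A=0 B=6 C=8)
  5. pour(B -> C) -> (A=0 B=5 C=9)
  6. pour(C -> A) -> (A=4 B=5 C=5)
Reached target in 6 moves.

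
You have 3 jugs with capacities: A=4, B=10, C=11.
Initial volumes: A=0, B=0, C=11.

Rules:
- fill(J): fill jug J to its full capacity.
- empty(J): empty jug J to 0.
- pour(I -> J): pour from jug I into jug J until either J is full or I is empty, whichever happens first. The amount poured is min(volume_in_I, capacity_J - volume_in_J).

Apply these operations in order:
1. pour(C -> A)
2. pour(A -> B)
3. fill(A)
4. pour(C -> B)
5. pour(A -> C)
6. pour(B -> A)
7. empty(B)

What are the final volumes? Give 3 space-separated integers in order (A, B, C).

Step 1: pour(C -> A) -> (A=4 B=0 C=7)
Step 2: pour(A -> B) -> (A=0 B=4 C=7)
Step 3: fill(A) -> (A=4 B=4 C=7)
Step 4: pour(C -> B) -> (A=4 B=10 C=1)
Step 5: pour(A -> C) -> (A=0 B=10 C=5)
Step 6: pour(B -> A) -> (A=4 B=6 C=5)
Step 7: empty(B) -> (A=4 B=0 C=5)

Answer: 4 0 5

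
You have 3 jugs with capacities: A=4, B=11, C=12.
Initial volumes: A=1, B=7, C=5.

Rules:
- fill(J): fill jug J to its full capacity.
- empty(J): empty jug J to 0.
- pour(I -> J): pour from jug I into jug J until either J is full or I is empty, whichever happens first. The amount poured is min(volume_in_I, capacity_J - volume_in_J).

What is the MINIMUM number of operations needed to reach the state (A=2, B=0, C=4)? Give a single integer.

BFS from (A=1, B=7, C=5). One shortest path:
  1. empty(B) -> (A=1 B=0 C=5)
  2. pour(C -> A) -> (A=4 B=0 C=2)
  3. pour(A -> B) -> (A=0 B=4 C=2)
  4. pour(C -> A) -> (A=2 B=4 C=0)
  5. pour(B -> C) -> (A=2 B=0 C=4)
Reached target in 5 moves.

Answer: 5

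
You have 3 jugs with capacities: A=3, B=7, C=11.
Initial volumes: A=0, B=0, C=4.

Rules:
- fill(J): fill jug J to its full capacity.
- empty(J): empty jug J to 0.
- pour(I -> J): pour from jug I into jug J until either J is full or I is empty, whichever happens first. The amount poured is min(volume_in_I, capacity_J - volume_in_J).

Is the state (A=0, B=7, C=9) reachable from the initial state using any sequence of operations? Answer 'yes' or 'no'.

BFS from (A=0, B=0, C=4):
  1. fill(B) -> (A=0 B=7 C=4)
  2. pour(C -> A) -> (A=3 B=7 C=1)
  3. empty(A) -> (A=0 B=7 C=1)
  4. pour(C -> A) -> (A=1 B=7 C=0)
  5. fill(C) -> (A=1 B=7 C=11)
  6. pour(C -> A) -> (A=3 B=7 C=9)
  7. empty(A) -> (A=0 B=7 C=9)
Target reached → yes.

Answer: yes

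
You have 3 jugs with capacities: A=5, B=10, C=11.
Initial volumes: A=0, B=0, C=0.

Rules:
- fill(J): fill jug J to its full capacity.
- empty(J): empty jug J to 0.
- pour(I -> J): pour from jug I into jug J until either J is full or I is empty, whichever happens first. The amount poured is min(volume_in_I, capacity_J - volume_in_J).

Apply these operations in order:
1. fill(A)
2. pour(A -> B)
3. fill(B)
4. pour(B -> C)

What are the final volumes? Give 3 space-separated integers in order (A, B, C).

Step 1: fill(A) -> (A=5 B=0 C=0)
Step 2: pour(A -> B) -> (A=0 B=5 C=0)
Step 3: fill(B) -> (A=0 B=10 C=0)
Step 4: pour(B -> C) -> (A=0 B=0 C=10)

Answer: 0 0 10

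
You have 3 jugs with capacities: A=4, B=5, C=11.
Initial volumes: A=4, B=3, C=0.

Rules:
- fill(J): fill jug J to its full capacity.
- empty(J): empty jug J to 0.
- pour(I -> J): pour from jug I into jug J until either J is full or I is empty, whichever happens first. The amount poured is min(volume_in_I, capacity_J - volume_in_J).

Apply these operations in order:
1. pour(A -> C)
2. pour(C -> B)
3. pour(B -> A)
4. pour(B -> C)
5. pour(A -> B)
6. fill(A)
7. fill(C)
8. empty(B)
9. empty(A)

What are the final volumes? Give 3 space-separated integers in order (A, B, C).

Answer: 0 0 11

Derivation:
Step 1: pour(A -> C) -> (A=0 B=3 C=4)
Step 2: pour(C -> B) -> (A=0 B=5 C=2)
Step 3: pour(B -> A) -> (A=4 B=1 C=2)
Step 4: pour(B -> C) -> (A=4 B=0 C=3)
Step 5: pour(A -> B) -> (A=0 B=4 C=3)
Step 6: fill(A) -> (A=4 B=4 C=3)
Step 7: fill(C) -> (A=4 B=4 C=11)
Step 8: empty(B) -> (A=4 B=0 C=11)
Step 9: empty(A) -> (A=0 B=0 C=11)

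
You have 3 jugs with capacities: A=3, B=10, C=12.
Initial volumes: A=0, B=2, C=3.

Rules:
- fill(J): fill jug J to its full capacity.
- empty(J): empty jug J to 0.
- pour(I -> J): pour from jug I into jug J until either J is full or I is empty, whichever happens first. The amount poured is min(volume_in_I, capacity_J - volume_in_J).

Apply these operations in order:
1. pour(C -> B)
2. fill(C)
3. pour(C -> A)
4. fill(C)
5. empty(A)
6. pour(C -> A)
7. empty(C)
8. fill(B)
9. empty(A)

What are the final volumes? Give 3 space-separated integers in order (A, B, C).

Step 1: pour(C -> B) -> (A=0 B=5 C=0)
Step 2: fill(C) -> (A=0 B=5 C=12)
Step 3: pour(C -> A) -> (A=3 B=5 C=9)
Step 4: fill(C) -> (A=3 B=5 C=12)
Step 5: empty(A) -> (A=0 B=5 C=12)
Step 6: pour(C -> A) -> (A=3 B=5 C=9)
Step 7: empty(C) -> (A=3 B=5 C=0)
Step 8: fill(B) -> (A=3 B=10 C=0)
Step 9: empty(A) -> (A=0 B=10 C=0)

Answer: 0 10 0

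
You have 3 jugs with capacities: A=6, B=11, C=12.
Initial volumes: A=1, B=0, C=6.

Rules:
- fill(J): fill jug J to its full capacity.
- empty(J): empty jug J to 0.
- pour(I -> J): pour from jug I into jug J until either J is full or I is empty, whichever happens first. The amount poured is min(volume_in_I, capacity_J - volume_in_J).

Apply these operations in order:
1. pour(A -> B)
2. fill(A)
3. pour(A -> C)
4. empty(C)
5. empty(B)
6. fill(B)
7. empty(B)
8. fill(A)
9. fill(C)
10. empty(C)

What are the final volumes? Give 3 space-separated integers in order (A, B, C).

Answer: 6 0 0

Derivation:
Step 1: pour(A -> B) -> (A=0 B=1 C=6)
Step 2: fill(A) -> (A=6 B=1 C=6)
Step 3: pour(A -> C) -> (A=0 B=1 C=12)
Step 4: empty(C) -> (A=0 B=1 C=0)
Step 5: empty(B) -> (A=0 B=0 C=0)
Step 6: fill(B) -> (A=0 B=11 C=0)
Step 7: empty(B) -> (A=0 B=0 C=0)
Step 8: fill(A) -> (A=6 B=0 C=0)
Step 9: fill(C) -> (A=6 B=0 C=12)
Step 10: empty(C) -> (A=6 B=0 C=0)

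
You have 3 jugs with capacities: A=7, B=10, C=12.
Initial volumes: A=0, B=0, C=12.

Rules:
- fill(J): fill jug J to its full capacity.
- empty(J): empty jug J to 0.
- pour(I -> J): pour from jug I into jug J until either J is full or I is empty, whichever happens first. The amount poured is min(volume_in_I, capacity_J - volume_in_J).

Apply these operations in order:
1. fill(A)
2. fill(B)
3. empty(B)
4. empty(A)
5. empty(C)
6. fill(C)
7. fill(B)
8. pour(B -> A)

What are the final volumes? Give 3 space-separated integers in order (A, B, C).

Step 1: fill(A) -> (A=7 B=0 C=12)
Step 2: fill(B) -> (A=7 B=10 C=12)
Step 3: empty(B) -> (A=7 B=0 C=12)
Step 4: empty(A) -> (A=0 B=0 C=12)
Step 5: empty(C) -> (A=0 B=0 C=0)
Step 6: fill(C) -> (A=0 B=0 C=12)
Step 7: fill(B) -> (A=0 B=10 C=12)
Step 8: pour(B -> A) -> (A=7 B=3 C=12)

Answer: 7 3 12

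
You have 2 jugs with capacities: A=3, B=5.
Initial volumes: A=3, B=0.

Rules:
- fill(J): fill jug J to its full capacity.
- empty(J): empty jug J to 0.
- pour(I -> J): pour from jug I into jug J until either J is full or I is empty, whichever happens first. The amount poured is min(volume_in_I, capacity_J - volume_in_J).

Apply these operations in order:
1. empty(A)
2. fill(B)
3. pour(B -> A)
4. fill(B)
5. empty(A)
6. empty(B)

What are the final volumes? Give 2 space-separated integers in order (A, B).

Answer: 0 0

Derivation:
Step 1: empty(A) -> (A=0 B=0)
Step 2: fill(B) -> (A=0 B=5)
Step 3: pour(B -> A) -> (A=3 B=2)
Step 4: fill(B) -> (A=3 B=5)
Step 5: empty(A) -> (A=0 B=5)
Step 6: empty(B) -> (A=0 B=0)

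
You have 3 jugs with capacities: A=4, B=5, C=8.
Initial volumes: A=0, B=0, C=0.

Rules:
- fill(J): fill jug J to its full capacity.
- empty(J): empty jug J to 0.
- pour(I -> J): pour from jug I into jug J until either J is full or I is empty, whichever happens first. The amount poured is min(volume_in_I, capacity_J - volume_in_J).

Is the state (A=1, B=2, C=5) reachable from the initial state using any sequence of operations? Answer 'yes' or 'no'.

BFS explored all 186 reachable states.
Reachable set includes: (0,0,0), (0,0,1), (0,0,2), (0,0,3), (0,0,4), (0,0,5), (0,0,6), (0,0,7), (0,0,8), (0,1,0), (0,1,1), (0,1,2) ...
Target (A=1, B=2, C=5) not in reachable set → no.

Answer: no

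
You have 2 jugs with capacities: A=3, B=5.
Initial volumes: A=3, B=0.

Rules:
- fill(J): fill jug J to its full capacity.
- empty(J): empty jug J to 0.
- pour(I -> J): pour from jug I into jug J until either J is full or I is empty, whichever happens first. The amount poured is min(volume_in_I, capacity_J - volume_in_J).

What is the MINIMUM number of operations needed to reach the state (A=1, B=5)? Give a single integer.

BFS from (A=3, B=0). One shortest path:
  1. pour(A -> B) -> (A=0 B=3)
  2. fill(A) -> (A=3 B=3)
  3. pour(A -> B) -> (A=1 B=5)
Reached target in 3 moves.

Answer: 3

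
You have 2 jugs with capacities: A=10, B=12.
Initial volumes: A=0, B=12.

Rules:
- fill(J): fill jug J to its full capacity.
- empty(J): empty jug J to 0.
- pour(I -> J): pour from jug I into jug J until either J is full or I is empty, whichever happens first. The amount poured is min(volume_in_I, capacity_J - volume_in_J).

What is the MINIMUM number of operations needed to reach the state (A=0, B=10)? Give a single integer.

BFS from (A=0, B=12). One shortest path:
  1. fill(A) -> (A=10 B=12)
  2. empty(B) -> (A=10 B=0)
  3. pour(A -> B) -> (A=0 B=10)
Reached target in 3 moves.

Answer: 3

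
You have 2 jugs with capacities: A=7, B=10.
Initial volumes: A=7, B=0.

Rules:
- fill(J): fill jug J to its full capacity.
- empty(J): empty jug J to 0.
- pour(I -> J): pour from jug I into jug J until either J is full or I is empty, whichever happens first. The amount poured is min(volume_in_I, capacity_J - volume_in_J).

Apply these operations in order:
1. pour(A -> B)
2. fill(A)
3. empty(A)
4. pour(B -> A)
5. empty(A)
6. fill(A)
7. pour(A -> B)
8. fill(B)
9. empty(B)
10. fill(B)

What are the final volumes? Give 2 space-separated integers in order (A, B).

Step 1: pour(A -> B) -> (A=0 B=7)
Step 2: fill(A) -> (A=7 B=7)
Step 3: empty(A) -> (A=0 B=7)
Step 4: pour(B -> A) -> (A=7 B=0)
Step 5: empty(A) -> (A=0 B=0)
Step 6: fill(A) -> (A=7 B=0)
Step 7: pour(A -> B) -> (A=0 B=7)
Step 8: fill(B) -> (A=0 B=10)
Step 9: empty(B) -> (A=0 B=0)
Step 10: fill(B) -> (A=0 B=10)

Answer: 0 10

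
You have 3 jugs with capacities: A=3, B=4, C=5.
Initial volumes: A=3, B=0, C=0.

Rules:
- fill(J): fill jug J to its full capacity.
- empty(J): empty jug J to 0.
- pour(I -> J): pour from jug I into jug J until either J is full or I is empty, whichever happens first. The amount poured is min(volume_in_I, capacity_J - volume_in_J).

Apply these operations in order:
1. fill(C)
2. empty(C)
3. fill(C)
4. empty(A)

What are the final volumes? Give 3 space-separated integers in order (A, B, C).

Answer: 0 0 5

Derivation:
Step 1: fill(C) -> (A=3 B=0 C=5)
Step 2: empty(C) -> (A=3 B=0 C=0)
Step 3: fill(C) -> (A=3 B=0 C=5)
Step 4: empty(A) -> (A=0 B=0 C=5)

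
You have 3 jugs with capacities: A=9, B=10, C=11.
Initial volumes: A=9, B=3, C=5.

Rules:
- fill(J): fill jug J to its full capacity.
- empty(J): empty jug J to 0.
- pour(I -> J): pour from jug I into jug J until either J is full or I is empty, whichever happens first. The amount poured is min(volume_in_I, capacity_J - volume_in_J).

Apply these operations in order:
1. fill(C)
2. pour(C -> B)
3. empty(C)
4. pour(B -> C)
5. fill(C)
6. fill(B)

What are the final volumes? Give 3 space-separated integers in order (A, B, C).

Step 1: fill(C) -> (A=9 B=3 C=11)
Step 2: pour(C -> B) -> (A=9 B=10 C=4)
Step 3: empty(C) -> (A=9 B=10 C=0)
Step 4: pour(B -> C) -> (A=9 B=0 C=10)
Step 5: fill(C) -> (A=9 B=0 C=11)
Step 6: fill(B) -> (A=9 B=10 C=11)

Answer: 9 10 11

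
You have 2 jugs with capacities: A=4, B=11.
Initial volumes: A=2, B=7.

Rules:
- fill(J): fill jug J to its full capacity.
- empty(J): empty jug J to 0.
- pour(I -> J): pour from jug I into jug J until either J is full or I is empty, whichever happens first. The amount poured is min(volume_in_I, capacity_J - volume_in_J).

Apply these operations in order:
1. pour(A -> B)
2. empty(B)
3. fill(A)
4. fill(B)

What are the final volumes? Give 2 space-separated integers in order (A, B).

Step 1: pour(A -> B) -> (A=0 B=9)
Step 2: empty(B) -> (A=0 B=0)
Step 3: fill(A) -> (A=4 B=0)
Step 4: fill(B) -> (A=4 B=11)

Answer: 4 11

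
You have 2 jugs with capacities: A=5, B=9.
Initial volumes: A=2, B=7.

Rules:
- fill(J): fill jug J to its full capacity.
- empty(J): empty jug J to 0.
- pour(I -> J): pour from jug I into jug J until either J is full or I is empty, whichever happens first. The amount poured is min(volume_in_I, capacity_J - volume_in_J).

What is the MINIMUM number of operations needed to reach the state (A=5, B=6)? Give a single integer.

Answer: 2

Derivation:
BFS from (A=2, B=7). One shortest path:
  1. fill(B) -> (A=2 B=9)
  2. pour(B -> A) -> (A=5 B=6)
Reached target in 2 moves.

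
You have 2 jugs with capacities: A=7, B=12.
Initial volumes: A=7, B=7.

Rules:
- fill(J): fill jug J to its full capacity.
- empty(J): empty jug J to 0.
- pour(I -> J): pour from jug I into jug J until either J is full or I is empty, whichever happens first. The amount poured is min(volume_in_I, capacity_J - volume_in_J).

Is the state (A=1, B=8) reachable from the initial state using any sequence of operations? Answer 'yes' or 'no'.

Answer: no

Derivation:
BFS explored all 38 reachable states.
Reachable set includes: (0,0), (0,1), (0,2), (0,3), (0,4), (0,5), (0,6), (0,7), (0,8), (0,9), (0,10), (0,11) ...
Target (A=1, B=8) not in reachable set → no.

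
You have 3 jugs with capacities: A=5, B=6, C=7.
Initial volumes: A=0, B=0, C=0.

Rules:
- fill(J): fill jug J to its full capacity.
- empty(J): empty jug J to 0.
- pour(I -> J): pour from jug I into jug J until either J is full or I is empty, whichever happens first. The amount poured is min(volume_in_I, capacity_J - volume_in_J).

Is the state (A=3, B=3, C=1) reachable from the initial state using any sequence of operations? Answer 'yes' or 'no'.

BFS explored all 216 reachable states.
Reachable set includes: (0,0,0), (0,0,1), (0,0,2), (0,0,3), (0,0,4), (0,0,5), (0,0,6), (0,0,7), (0,1,0), (0,1,1), (0,1,2), (0,1,3) ...
Target (A=3, B=3, C=1) not in reachable set → no.

Answer: no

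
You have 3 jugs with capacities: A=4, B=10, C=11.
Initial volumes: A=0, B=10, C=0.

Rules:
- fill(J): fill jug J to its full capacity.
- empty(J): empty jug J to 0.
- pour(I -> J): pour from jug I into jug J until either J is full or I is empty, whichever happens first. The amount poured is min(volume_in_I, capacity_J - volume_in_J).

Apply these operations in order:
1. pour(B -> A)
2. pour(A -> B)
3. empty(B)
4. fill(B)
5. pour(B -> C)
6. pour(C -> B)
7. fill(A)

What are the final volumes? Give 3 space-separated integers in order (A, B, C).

Step 1: pour(B -> A) -> (A=4 B=6 C=0)
Step 2: pour(A -> B) -> (A=0 B=10 C=0)
Step 3: empty(B) -> (A=0 B=0 C=0)
Step 4: fill(B) -> (A=0 B=10 C=0)
Step 5: pour(B -> C) -> (A=0 B=0 C=10)
Step 6: pour(C -> B) -> (A=0 B=10 C=0)
Step 7: fill(A) -> (A=4 B=10 C=0)

Answer: 4 10 0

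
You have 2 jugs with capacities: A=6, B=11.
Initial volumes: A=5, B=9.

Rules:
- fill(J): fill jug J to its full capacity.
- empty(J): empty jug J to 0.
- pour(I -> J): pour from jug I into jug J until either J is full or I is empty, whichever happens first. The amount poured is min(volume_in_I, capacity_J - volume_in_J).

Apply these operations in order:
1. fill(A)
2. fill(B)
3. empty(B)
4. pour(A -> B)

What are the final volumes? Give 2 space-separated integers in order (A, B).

Step 1: fill(A) -> (A=6 B=9)
Step 2: fill(B) -> (A=6 B=11)
Step 3: empty(B) -> (A=6 B=0)
Step 4: pour(A -> B) -> (A=0 B=6)

Answer: 0 6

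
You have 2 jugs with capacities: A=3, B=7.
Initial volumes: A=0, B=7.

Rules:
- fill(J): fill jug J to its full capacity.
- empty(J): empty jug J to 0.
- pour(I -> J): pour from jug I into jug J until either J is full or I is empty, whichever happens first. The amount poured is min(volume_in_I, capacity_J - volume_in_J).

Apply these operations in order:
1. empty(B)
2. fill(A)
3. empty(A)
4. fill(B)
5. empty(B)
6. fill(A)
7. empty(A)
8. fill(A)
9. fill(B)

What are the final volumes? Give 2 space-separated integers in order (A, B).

Step 1: empty(B) -> (A=0 B=0)
Step 2: fill(A) -> (A=3 B=0)
Step 3: empty(A) -> (A=0 B=0)
Step 4: fill(B) -> (A=0 B=7)
Step 5: empty(B) -> (A=0 B=0)
Step 6: fill(A) -> (A=3 B=0)
Step 7: empty(A) -> (A=0 B=0)
Step 8: fill(A) -> (A=3 B=0)
Step 9: fill(B) -> (A=3 B=7)

Answer: 3 7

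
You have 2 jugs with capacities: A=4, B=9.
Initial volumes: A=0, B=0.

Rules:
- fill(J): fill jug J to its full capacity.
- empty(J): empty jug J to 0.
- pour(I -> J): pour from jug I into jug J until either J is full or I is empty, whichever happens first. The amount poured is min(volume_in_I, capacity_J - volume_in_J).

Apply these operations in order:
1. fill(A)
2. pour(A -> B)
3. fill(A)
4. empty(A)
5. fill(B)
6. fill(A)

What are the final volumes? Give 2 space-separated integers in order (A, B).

Step 1: fill(A) -> (A=4 B=0)
Step 2: pour(A -> B) -> (A=0 B=4)
Step 3: fill(A) -> (A=4 B=4)
Step 4: empty(A) -> (A=0 B=4)
Step 5: fill(B) -> (A=0 B=9)
Step 6: fill(A) -> (A=4 B=9)

Answer: 4 9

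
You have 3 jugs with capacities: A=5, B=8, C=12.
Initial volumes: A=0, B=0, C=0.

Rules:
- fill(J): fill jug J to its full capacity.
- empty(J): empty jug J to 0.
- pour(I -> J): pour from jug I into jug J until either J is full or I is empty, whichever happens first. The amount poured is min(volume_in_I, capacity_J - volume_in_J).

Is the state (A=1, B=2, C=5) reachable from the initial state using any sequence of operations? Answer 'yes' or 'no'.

Answer: no

Derivation:
BFS explored all 394 reachable states.
Reachable set includes: (0,0,0), (0,0,1), (0,0,2), (0,0,3), (0,0,4), (0,0,5), (0,0,6), (0,0,7), (0,0,8), (0,0,9), (0,0,10), (0,0,11) ...
Target (A=1, B=2, C=5) not in reachable set → no.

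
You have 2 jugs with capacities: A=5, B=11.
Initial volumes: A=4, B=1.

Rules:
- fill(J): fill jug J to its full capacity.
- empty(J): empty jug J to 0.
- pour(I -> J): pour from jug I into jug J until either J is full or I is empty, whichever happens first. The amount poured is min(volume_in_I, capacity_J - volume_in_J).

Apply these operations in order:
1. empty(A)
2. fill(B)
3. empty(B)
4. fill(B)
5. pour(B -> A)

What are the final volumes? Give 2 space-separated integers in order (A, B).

Answer: 5 6

Derivation:
Step 1: empty(A) -> (A=0 B=1)
Step 2: fill(B) -> (A=0 B=11)
Step 3: empty(B) -> (A=0 B=0)
Step 4: fill(B) -> (A=0 B=11)
Step 5: pour(B -> A) -> (A=5 B=6)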